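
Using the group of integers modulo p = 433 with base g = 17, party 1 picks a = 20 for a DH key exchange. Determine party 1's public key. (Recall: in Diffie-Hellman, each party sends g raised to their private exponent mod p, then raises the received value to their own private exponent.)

78

Public value = 17^20 mod 433.
17^1 ≡ 17 (mod 433)
17^2 = (17^1)^2 ≡ 17^2 = 289 ≡ 289 (mod 433)
17^4 = (17^2)^2 ≡ 289^2 = 83521 ≡ 385 (mod 433)
17^8 = (17^4)^2 ≡ 385^2 = 148225 ≡ 139 (mod 433)
17^16 = (17^8)^2 ≡ 139^2 = 19321 ≡ 269 (mod 433)
17^20 = 17^16 · 17^4 ≡ 269 · 385 ≡ 78 (mod 433).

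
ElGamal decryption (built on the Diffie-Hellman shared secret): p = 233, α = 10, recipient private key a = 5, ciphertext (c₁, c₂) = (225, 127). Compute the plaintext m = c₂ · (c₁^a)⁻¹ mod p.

155

Shared mask s = c₁^a mod p = 225^5 mod 233.
225^1 ≡ 225 (mod 233)
225^2 = (225^1)^2 ≡ 225^2 = 50625 ≡ 64 (mod 233)
225^4 = (225^2)^2 ≡ 64^2 = 4096 ≡ 135 (mod 233)
225^5 = 225^4 · 225^1 ≡ 135 · 225 ≡ 85 (mod 233).
So s = 85; s⁻¹ ≡ 159 (mod 233).
m = c₂ · s⁻¹ mod 233 = 127 · 159 mod 233 = 155.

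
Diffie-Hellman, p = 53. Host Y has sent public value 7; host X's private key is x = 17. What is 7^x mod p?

37

Shared key K = 7^17 mod 53.
7^1 ≡ 7 (mod 53)
7^2 = (7^1)^2 ≡ 7^2 = 49 ≡ 49 (mod 53)
7^4 = (7^2)^2 ≡ 49^2 = 2401 ≡ 16 (mod 53)
7^8 = (7^4)^2 ≡ 16^2 = 256 ≡ 44 (mod 53)
7^16 = (7^8)^2 ≡ 44^2 = 1936 ≡ 28 (mod 53)
7^17 = 7^16 · 7^1 ≡ 28 · 7 ≡ 37 (mod 53).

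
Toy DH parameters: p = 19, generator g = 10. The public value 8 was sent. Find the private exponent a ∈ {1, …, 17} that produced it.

Try successive powers of 10 modulo 19:
10^1 ≡ 10
10^2 ≡ 5
10^3 ≡ 12
10^4 ≡ 6
10^5 ≡ 3
10^6 ≡ 11
10^7 ≡ 15
10^8 ≡ 17
10^9 ≡ 18
10^10 ≡ 9
10^11 ≡ 14
10^12 ≡ 7
10^13 ≡ 13
10^14 ≡ 16
10^15 ≡ 8
Found: a = 15.

15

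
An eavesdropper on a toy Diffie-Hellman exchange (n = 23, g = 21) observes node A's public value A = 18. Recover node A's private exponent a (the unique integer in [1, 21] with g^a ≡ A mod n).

Try successive powers of 21 modulo 23:
21^1 ≡ 21
21^2 ≡ 4
21^3 ≡ 15
21^4 ≡ 16
21^5 ≡ 14
21^6 ≡ 18
Found: a = 6.

6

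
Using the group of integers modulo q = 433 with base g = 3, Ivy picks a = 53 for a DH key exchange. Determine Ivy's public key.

289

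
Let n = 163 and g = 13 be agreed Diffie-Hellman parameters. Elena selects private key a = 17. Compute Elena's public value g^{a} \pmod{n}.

Public value = 13^{17} \pmod{163}.
13^1 ≡ 13 (mod 163)
13^2 = (13^1)^2 ≡ 13^2 = 169 ≡ 6 (mod 163)
13^4 = (13^2)^2 ≡ 6^2 = 36 ≡ 36 (mod 163)
13^8 = (13^4)^2 ≡ 36^2 = 1296 ≡ 155 (mod 163)
13^16 = (13^8)^2 ≡ 155^2 = 24025 ≡ 64 (mod 163)
13^17 = 13^16 · 13^1 ≡ 64 · 13 ≡ 17 (mod 163).

17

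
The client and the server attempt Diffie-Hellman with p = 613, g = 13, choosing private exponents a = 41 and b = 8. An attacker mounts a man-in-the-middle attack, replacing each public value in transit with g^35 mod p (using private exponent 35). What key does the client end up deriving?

The client receives an attacker's public value M = 13^35 mod 613 instead of the honest one.
13^1 ≡ 13 (mod 613)
13^2 = (13^1)^2 ≡ 13^2 = 169 ≡ 169 (mod 613)
13^4 = (13^2)^2 ≡ 169^2 = 28561 ≡ 363 (mod 613)
13^8 = (13^4)^2 ≡ 363^2 = 131769 ≡ 587 (mod 613)
13^16 = (13^8)^2 ≡ 587^2 = 344569 ≡ 63 (mod 613)
13^32 = (13^16)^2 ≡ 63^2 = 3969 ≡ 291 (mod 613)
13^35 = 13^32 · 13^2 · 13^1 ≡ 291 · 169 · 13 ≡ 581 (mod 613).
So M = 581. The client computes K = M^41 mod 613.
581^1 ≡ 581 (mod 613)
581^2 = (581^1)^2 ≡ 581^2 = 337561 ≡ 411 (mod 613)
581^4 = (581^2)^2 ≡ 411^2 = 168921 ≡ 346 (mod 613)
581^8 = (581^4)^2 ≡ 346^2 = 119716 ≡ 181 (mod 613)
581^16 = (581^8)^2 ≡ 181^2 = 32761 ≡ 272 (mod 613)
581^32 = (581^16)^2 ≡ 272^2 = 73984 ≡ 424 (mod 613)
581^41 = 581^32 · 581^8 · 581^1 ≡ 424 · 181 · 581 ≡ 483 (mod 613).

483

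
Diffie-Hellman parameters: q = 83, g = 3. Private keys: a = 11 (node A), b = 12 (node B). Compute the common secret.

12

Node A sends A = g^a mod q = 3^11 mod 83.
3^1 ≡ 3 (mod 83)
3^2 = (3^1)^2 ≡ 3^2 = 9 ≡ 9 (mod 83)
3^4 = (3^2)^2 ≡ 9^2 = 81 ≡ 81 (mod 83)
3^8 = (3^4)^2 ≡ 81^2 = 6561 ≡ 4 (mod 83)
3^11 = 3^8 · 3^2 · 3^1 ≡ 4 · 9 · 3 ≡ 25 (mod 83).
So A = 25. Node B then computes K = A^b mod q = 25^12 mod 83.
25^1 ≡ 25 (mod 83)
25^2 = (25^1)^2 ≡ 25^2 = 625 ≡ 44 (mod 83)
25^4 = (25^2)^2 ≡ 44^2 = 1936 ≡ 27 (mod 83)
25^8 = (25^4)^2 ≡ 27^2 = 729 ≡ 65 (mod 83)
25^12 = 25^8 · 25^4 ≡ 65 · 27 ≡ 12 (mod 83).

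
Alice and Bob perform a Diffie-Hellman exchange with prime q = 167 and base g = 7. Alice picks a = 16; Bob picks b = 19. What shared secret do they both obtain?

Alice sends A = g^a mod q = 7^16 mod 167.
7^1 ≡ 7 (mod 167)
7^2 = (7^1)^2 ≡ 7^2 = 49 ≡ 49 (mod 167)
7^4 = (7^2)^2 ≡ 49^2 = 2401 ≡ 63 (mod 167)
7^8 = (7^4)^2 ≡ 63^2 = 3969 ≡ 128 (mod 167)
7^16 = (7^8)^2 ≡ 128^2 = 16384 ≡ 18 (mod 167)
So A = 18. Bob then computes K = A^b mod q = 18^19 mod 167.
18^1 ≡ 18 (mod 167)
18^2 = (18^1)^2 ≡ 18^2 = 324 ≡ 157 (mod 167)
18^4 = (18^2)^2 ≡ 157^2 = 24649 ≡ 100 (mod 167)
18^8 = (18^4)^2 ≡ 100^2 = 10000 ≡ 147 (mod 167)
18^16 = (18^8)^2 ≡ 147^2 = 21609 ≡ 66 (mod 167)
18^19 = 18^16 · 18^2 · 18^1 ≡ 66 · 157 · 18 ≡ 144 (mod 167).

144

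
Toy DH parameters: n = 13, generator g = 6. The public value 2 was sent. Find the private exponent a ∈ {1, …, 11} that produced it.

5

Try successive powers of 6 modulo 13:
6^1 ≡ 6
6^2 ≡ 10
6^3 ≡ 8
6^4 ≡ 9
6^5 ≡ 2
Found: a = 5.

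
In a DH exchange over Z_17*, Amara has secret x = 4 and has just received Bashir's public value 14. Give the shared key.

Shared key K = 14^4 mod 17.
14^1 ≡ 14 (mod 17)
14^2 = (14^1)^2 ≡ 14^2 = 196 ≡ 9 (mod 17)
14^4 = (14^2)^2 ≡ 9^2 = 81 ≡ 13 (mod 17)

13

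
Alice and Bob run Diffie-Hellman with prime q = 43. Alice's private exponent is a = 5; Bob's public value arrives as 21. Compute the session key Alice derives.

Shared key K = 21^5 mod 43.
21^1 ≡ 21 (mod 43)
21^2 = (21^1)^2 ≡ 21^2 = 441 ≡ 11 (mod 43)
21^4 = (21^2)^2 ≡ 11^2 = 121 ≡ 35 (mod 43)
21^5 = 21^4 · 21^1 ≡ 35 · 21 ≡ 4 (mod 43).

4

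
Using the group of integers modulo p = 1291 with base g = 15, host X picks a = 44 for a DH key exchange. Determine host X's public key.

Public value = 15^44 mod 1291.
15^1 ≡ 15 (mod 1291)
15^2 = (15^1)^2 ≡ 15^2 = 225 ≡ 225 (mod 1291)
15^4 = (15^2)^2 ≡ 225^2 = 50625 ≡ 276 (mod 1291)
15^8 = (15^4)^2 ≡ 276^2 = 76176 ≡ 7 (mod 1291)
15^16 = (15^8)^2 ≡ 7^2 = 49 ≡ 49 (mod 1291)
15^32 = (15^16)^2 ≡ 49^2 = 2401 ≡ 1110 (mod 1291)
15^44 = 15^32 · 15^8 · 15^4 ≡ 1110 · 7 · 276 ≡ 169 (mod 1291).

169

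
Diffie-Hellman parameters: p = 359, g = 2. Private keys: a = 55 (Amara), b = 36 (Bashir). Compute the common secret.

253

Bashir sends B = g^b mod p = 2^36 mod 359.
2^1 ≡ 2 (mod 359)
2^2 = (2^1)^2 ≡ 2^2 = 4 ≡ 4 (mod 359)
2^4 = (2^2)^2 ≡ 4^2 = 16 ≡ 16 (mod 359)
2^8 = (2^4)^2 ≡ 16^2 = 256 ≡ 256 (mod 359)
2^16 = (2^8)^2 ≡ 256^2 = 65536 ≡ 198 (mod 359)
2^32 = (2^16)^2 ≡ 198^2 = 39204 ≡ 73 (mod 359)
2^36 = 2^32 · 2^4 ≡ 73 · 16 ≡ 91 (mod 359).
So B = 91. Amara then computes K = B^a mod p = 91^55 mod 359.
91^1 ≡ 91 (mod 359)
91^2 = (91^1)^2 ≡ 91^2 = 8281 ≡ 24 (mod 359)
91^4 = (91^2)^2 ≡ 24^2 = 576 ≡ 217 (mod 359)
91^8 = (91^4)^2 ≡ 217^2 = 47089 ≡ 60 (mod 359)
91^16 = (91^8)^2 ≡ 60^2 = 3600 ≡ 10 (mod 359)
91^32 = (91^16)^2 ≡ 10^2 = 100 ≡ 100 (mod 359)
91^55 = 91^32 · 91^16 · 91^4 · 91^2 · 91^1 ≡ 100 · 10 · 217 · 24 · 91 ≡ 253 (mod 359).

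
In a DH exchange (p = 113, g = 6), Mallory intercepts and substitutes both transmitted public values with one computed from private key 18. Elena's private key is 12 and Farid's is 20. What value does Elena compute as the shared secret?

Elena receives Mallory's public value M = 6^18 mod 113 instead of the honest one.
6^1 ≡ 6 (mod 113)
6^2 = (6^1)^2 ≡ 6^2 = 36 ≡ 36 (mod 113)
6^4 = (6^2)^2 ≡ 36^2 = 1296 ≡ 53 (mod 113)
6^8 = (6^4)^2 ≡ 53^2 = 2809 ≡ 97 (mod 113)
6^16 = (6^8)^2 ≡ 97^2 = 9409 ≡ 30 (mod 113)
6^18 = 6^16 · 6^2 ≡ 30 · 36 ≡ 63 (mod 113).
So M = 63. Elena computes K = M^12 mod 113.
63^1 ≡ 63 (mod 113)
63^2 = (63^1)^2 ≡ 63^2 = 3969 ≡ 14 (mod 113)
63^4 = (63^2)^2 ≡ 14^2 = 196 ≡ 83 (mod 113)
63^8 = (63^4)^2 ≡ 83^2 = 6889 ≡ 109 (mod 113)
63^12 = 63^8 · 63^4 ≡ 109 · 83 ≡ 7 (mod 113).

7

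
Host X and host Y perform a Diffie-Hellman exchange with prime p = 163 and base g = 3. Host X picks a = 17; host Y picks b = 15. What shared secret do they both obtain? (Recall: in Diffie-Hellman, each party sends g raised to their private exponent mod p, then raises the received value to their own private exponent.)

102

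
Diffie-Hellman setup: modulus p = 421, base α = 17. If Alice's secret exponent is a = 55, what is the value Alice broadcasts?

184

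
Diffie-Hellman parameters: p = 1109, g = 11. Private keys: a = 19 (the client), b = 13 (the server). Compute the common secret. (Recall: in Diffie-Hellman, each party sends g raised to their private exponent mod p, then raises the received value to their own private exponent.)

The client sends A = g^a mod p = 11^19 mod 1109.
11^1 ≡ 11 (mod 1109)
11^2 = (11^1)^2 ≡ 11^2 = 121 ≡ 121 (mod 1109)
11^4 = (11^2)^2 ≡ 121^2 = 14641 ≡ 224 (mod 1109)
11^8 = (11^4)^2 ≡ 224^2 = 50176 ≡ 271 (mod 1109)
11^16 = (11^8)^2 ≡ 271^2 = 73441 ≡ 247 (mod 1109)
11^19 = 11^16 · 11^2 · 11^1 ≡ 247 · 121 · 11 ≡ 493 (mod 1109).
So A = 493. The server then computes K = A^b mod p = 493^13 mod 1109.
493^1 ≡ 493 (mod 1109)
493^2 = (493^1)^2 ≡ 493^2 = 243049 ≡ 178 (mod 1109)
493^4 = (493^2)^2 ≡ 178^2 = 31684 ≡ 632 (mod 1109)
493^8 = (493^4)^2 ≡ 632^2 = 399424 ≡ 184 (mod 1109)
493^13 = 493^8 · 493^4 · 493^1 ≡ 184 · 632 · 493 ≡ 229 (mod 1109).

229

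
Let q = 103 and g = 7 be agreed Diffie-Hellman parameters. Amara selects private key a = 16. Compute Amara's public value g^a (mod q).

36

Public value = 7^16 (mod 103).
7^1 ≡ 7 (mod 103)
7^2 = (7^1)^2 ≡ 7^2 = 49 ≡ 49 (mod 103)
7^4 = (7^2)^2 ≡ 49^2 = 2401 ≡ 32 (mod 103)
7^8 = (7^4)^2 ≡ 32^2 = 1024 ≡ 97 (mod 103)
7^16 = (7^8)^2 ≡ 97^2 = 9409 ≡ 36 (mod 103)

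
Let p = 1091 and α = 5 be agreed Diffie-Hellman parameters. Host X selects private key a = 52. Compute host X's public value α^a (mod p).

850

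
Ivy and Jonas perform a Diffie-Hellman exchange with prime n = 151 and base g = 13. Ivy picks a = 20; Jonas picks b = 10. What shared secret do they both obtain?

Ivy sends A = g^a mod n = 13^20 mod 151.
13^1 ≡ 13 (mod 151)
13^2 = (13^1)^2 ≡ 13^2 = 169 ≡ 18 (mod 151)
13^4 = (13^2)^2 ≡ 18^2 = 324 ≡ 22 (mod 151)
13^8 = (13^4)^2 ≡ 22^2 = 484 ≡ 31 (mod 151)
13^16 = (13^8)^2 ≡ 31^2 = 961 ≡ 55 (mod 151)
13^20 = 13^16 · 13^4 ≡ 55 · 22 ≡ 2 (mod 151).
So A = 2. Jonas then computes K = A^b mod n = 2^10 mod 151.
2^1 ≡ 2 (mod 151)
2^2 = (2^1)^2 ≡ 2^2 = 4 ≡ 4 (mod 151)
2^4 = (2^2)^2 ≡ 4^2 = 16 ≡ 16 (mod 151)
2^8 = (2^4)^2 ≡ 16^2 = 256 ≡ 105 (mod 151)
2^10 = 2^8 · 2^2 ≡ 105 · 4 ≡ 118 (mod 151).

118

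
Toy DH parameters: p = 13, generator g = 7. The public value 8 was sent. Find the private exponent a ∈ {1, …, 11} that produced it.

9

Try successive powers of 7 modulo 13:
7^1 ≡ 7
7^2 ≡ 10
7^3 ≡ 5
7^4 ≡ 9
7^5 ≡ 11
7^6 ≡ 12
7^7 ≡ 6
7^8 ≡ 3
7^9 ≡ 8
Found: a = 9.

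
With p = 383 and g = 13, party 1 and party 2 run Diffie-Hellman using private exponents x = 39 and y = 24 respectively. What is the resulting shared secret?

202

Party 1 sends A = g^x mod p = 13^39 mod 383.
13^1 ≡ 13 (mod 383)
13^2 = (13^1)^2 ≡ 13^2 = 169 ≡ 169 (mod 383)
13^4 = (13^2)^2 ≡ 169^2 = 28561 ≡ 219 (mod 383)
13^8 = (13^4)^2 ≡ 219^2 = 47961 ≡ 86 (mod 383)
13^16 = (13^8)^2 ≡ 86^2 = 7396 ≡ 119 (mod 383)
13^32 = (13^16)^2 ≡ 119^2 = 14161 ≡ 373 (mod 383)
13^39 = 13^32 · 13^4 · 13^2 · 13^1 ≡ 373 · 219 · 169 · 13 ≡ 199 (mod 383).
So A = 199. Party 2 then computes K = A^y mod p = 199^24 mod 383.
199^1 ≡ 199 (mod 383)
199^2 = (199^1)^2 ≡ 199^2 = 39601 ≡ 152 (mod 383)
199^4 = (199^2)^2 ≡ 152^2 = 23104 ≡ 124 (mod 383)
199^8 = (199^4)^2 ≡ 124^2 = 15376 ≡ 56 (mod 383)
199^16 = (199^8)^2 ≡ 56^2 = 3136 ≡ 72 (mod 383)
199^24 = 199^16 · 199^8 ≡ 72 · 56 ≡ 202 (mod 383).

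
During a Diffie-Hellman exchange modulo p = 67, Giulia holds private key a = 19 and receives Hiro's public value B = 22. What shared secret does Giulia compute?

Shared key K = 22^19 mod 67.
22^1 ≡ 22 (mod 67)
22^2 = (22^1)^2 ≡ 22^2 = 484 ≡ 15 (mod 67)
22^4 = (22^2)^2 ≡ 15^2 = 225 ≡ 24 (mod 67)
22^8 = (22^4)^2 ≡ 24^2 = 576 ≡ 40 (mod 67)
22^16 = (22^8)^2 ≡ 40^2 = 1600 ≡ 59 (mod 67)
22^19 = 22^16 · 22^2 · 22^1 ≡ 59 · 15 · 22 ≡ 40 (mod 67).

40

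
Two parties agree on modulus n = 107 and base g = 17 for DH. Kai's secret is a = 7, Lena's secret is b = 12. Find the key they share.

27

Kai sends A = g^a mod n = 17^7 mod 107.
17^1 ≡ 17 (mod 107)
17^2 = (17^1)^2 ≡ 17^2 = 289 ≡ 75 (mod 107)
17^4 = (17^2)^2 ≡ 75^2 = 5625 ≡ 61 (mod 107)
17^7 = 17^4 · 17^2 · 17^1 ≡ 61 · 75 · 17 ≡ 93 (mod 107).
So A = 93. Lena then computes K = A^b mod n = 93^12 mod 107.
93^1 ≡ 93 (mod 107)
93^2 = (93^1)^2 ≡ 93^2 = 8649 ≡ 89 (mod 107)
93^4 = (93^2)^2 ≡ 89^2 = 7921 ≡ 3 (mod 107)
93^8 = (93^4)^2 ≡ 3^2 = 9 ≡ 9 (mod 107)
93^12 = 93^8 · 93^4 ≡ 9 · 3 ≡ 27 (mod 107).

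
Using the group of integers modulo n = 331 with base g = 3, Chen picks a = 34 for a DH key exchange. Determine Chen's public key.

24

Public value = 3^34 (mod 331).
3^1 ≡ 3 (mod 331)
3^2 = (3^1)^2 ≡ 3^2 = 9 ≡ 9 (mod 331)
3^4 = (3^2)^2 ≡ 9^2 = 81 ≡ 81 (mod 331)
3^8 = (3^4)^2 ≡ 81^2 = 6561 ≡ 272 (mod 331)
3^16 = (3^8)^2 ≡ 272^2 = 73984 ≡ 171 (mod 331)
3^32 = (3^16)^2 ≡ 171^2 = 29241 ≡ 113 (mod 331)
3^34 = 3^32 · 3^2 ≡ 113 · 9 ≡ 24 (mod 331).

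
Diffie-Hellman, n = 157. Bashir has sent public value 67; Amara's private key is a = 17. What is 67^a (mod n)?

14

Shared key K = 67^17 mod 157.
67^1 ≡ 67 (mod 157)
67^2 = (67^1)^2 ≡ 67^2 = 4489 ≡ 93 (mod 157)
67^4 = (67^2)^2 ≡ 93^2 = 8649 ≡ 14 (mod 157)
67^8 = (67^4)^2 ≡ 14^2 = 196 ≡ 39 (mod 157)
67^16 = (67^8)^2 ≡ 39^2 = 1521 ≡ 108 (mod 157)
67^17 = 67^16 · 67^1 ≡ 108 · 67 ≡ 14 (mod 157).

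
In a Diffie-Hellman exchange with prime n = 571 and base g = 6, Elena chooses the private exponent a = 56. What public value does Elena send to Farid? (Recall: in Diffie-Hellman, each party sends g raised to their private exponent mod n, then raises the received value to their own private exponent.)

Public value = 6^56 mod 571.
6^1 ≡ 6 (mod 571)
6^2 = (6^1)^2 ≡ 6^2 = 36 ≡ 36 (mod 571)
6^4 = (6^2)^2 ≡ 36^2 = 1296 ≡ 154 (mod 571)
6^8 = (6^4)^2 ≡ 154^2 = 23716 ≡ 305 (mod 571)
6^16 = (6^8)^2 ≡ 305^2 = 93025 ≡ 523 (mod 571)
6^32 = (6^16)^2 ≡ 523^2 = 273529 ≡ 20 (mod 571)
6^56 = 6^32 · 6^16 · 6^8 ≡ 20 · 523 · 305 ≡ 123 (mod 571).

123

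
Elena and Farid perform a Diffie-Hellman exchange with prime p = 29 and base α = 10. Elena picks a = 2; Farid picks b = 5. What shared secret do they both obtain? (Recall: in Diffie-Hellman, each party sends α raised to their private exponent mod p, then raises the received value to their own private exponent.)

Farid sends B = α^b mod p = 10^5 mod 29.
10^1 ≡ 10 (mod 29)
10^2 = (10^1)^2 ≡ 10^2 = 100 ≡ 13 (mod 29)
10^4 = (10^2)^2 ≡ 13^2 = 169 ≡ 24 (mod 29)
10^5 = 10^4 · 10^1 ≡ 24 · 10 ≡ 8 (mod 29).
So B = 8. Elena then computes K = B^a mod p = 8^2 mod 29.
8^1 ≡ 8 (mod 29)
8^2 = (8^1)^2 ≡ 8^2 = 64 ≡ 6 (mod 29)

6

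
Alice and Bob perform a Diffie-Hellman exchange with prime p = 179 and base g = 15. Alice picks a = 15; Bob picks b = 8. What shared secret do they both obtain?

Alice sends A = g^a mod p = 15^15 mod 179.
15^1 ≡ 15 (mod 179)
15^2 = (15^1)^2 ≡ 15^2 = 225 ≡ 46 (mod 179)
15^4 = (15^2)^2 ≡ 46^2 = 2116 ≡ 147 (mod 179)
15^8 = (15^4)^2 ≡ 147^2 = 21609 ≡ 129 (mod 179)
15^15 = 15^8 · 15^4 · 15^2 · 15^1 ≡ 129 · 147 · 46 · 15 ≡ 107 (mod 179).
So A = 107. Bob then computes K = A^b mod p = 107^8 mod 179.
107^1 ≡ 107 (mod 179)
107^2 = (107^1)^2 ≡ 107^2 = 11449 ≡ 172 (mod 179)
107^4 = (107^2)^2 ≡ 172^2 = 29584 ≡ 49 (mod 179)
107^8 = (107^4)^2 ≡ 49^2 = 2401 ≡ 74 (mod 179)

74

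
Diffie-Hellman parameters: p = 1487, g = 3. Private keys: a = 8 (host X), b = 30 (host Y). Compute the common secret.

860

Host Y sends B = g^b mod p = 3^30 mod 1487.
3^1 ≡ 3 (mod 1487)
3^2 = (3^1)^2 ≡ 3^2 = 9 ≡ 9 (mod 1487)
3^4 = (3^2)^2 ≡ 9^2 = 81 ≡ 81 (mod 1487)
3^8 = (3^4)^2 ≡ 81^2 = 6561 ≡ 613 (mod 1487)
3^16 = (3^8)^2 ≡ 613^2 = 375769 ≡ 1045 (mod 1487)
3^30 = 3^16 · 3^8 · 3^4 · 3^2 ≡ 1045 · 613 · 81 · 9 ≡ 63 (mod 1487).
So B = 63. Host X then computes K = B^a mod p = 63^8 mod 1487.
63^1 ≡ 63 (mod 1487)
63^2 = (63^1)^2 ≡ 63^2 = 3969 ≡ 995 (mod 1487)
63^4 = (63^2)^2 ≡ 995^2 = 990025 ≡ 1170 (mod 1487)
63^8 = (63^4)^2 ≡ 1170^2 = 1368900 ≡ 860 (mod 1487)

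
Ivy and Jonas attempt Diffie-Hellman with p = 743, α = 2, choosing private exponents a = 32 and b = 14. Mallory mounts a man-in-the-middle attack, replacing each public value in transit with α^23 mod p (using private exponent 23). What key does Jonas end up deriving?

Jonas receives Mallory's public value M = 2^23 mod 743 instead of the honest one.
2^1 ≡ 2 (mod 743)
2^2 = (2^1)^2 ≡ 2^2 = 4 ≡ 4 (mod 743)
2^4 = (2^2)^2 ≡ 4^2 = 16 ≡ 16 (mod 743)
2^8 = (2^4)^2 ≡ 16^2 = 256 ≡ 256 (mod 743)
2^16 = (2^8)^2 ≡ 256^2 = 65536 ≡ 152 (mod 743)
2^23 = 2^16 · 2^4 · 2^2 · 2^1 ≡ 152 · 16 · 4 · 2 ≡ 138 (mod 743).
So M = 138. Jonas computes K = M^14 mod 743.
138^1 ≡ 138 (mod 743)
138^2 = (138^1)^2 ≡ 138^2 = 19044 ≡ 469 (mod 743)
138^4 = (138^2)^2 ≡ 469^2 = 219961 ≡ 33 (mod 743)
138^8 = (138^4)^2 ≡ 33^2 = 1089 ≡ 346 (mod 743)
138^14 = 138^8 · 138^4 · 138^2 ≡ 346 · 33 · 469 ≡ 241 (mod 743).

241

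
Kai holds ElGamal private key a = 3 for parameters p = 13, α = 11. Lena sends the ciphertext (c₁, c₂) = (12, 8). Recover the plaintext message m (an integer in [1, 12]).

5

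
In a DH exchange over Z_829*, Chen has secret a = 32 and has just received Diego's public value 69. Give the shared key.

165

Shared key K = 69^32 mod 829.
69^1 ≡ 69 (mod 829)
69^2 = (69^1)^2 ≡ 69^2 = 4761 ≡ 616 (mod 829)
69^4 = (69^2)^2 ≡ 616^2 = 379456 ≡ 603 (mod 829)
69^8 = (69^4)^2 ≡ 603^2 = 363609 ≡ 507 (mod 829)
69^16 = (69^8)^2 ≡ 507^2 = 257049 ≡ 59 (mod 829)
69^32 = (69^16)^2 ≡ 59^2 = 3481 ≡ 165 (mod 829)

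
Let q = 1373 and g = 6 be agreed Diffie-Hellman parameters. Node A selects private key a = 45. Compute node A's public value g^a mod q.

Public value = 6^45 mod 1373.
6^1 ≡ 6 (mod 1373)
6^2 = (6^1)^2 ≡ 6^2 = 36 ≡ 36 (mod 1373)
6^4 = (6^2)^2 ≡ 36^2 = 1296 ≡ 1296 (mod 1373)
6^8 = (6^4)^2 ≡ 1296^2 = 1679616 ≡ 437 (mod 1373)
6^16 = (6^8)^2 ≡ 437^2 = 190969 ≡ 122 (mod 1373)
6^32 = (6^16)^2 ≡ 122^2 = 14884 ≡ 1154 (mod 1373)
6^45 = 6^32 · 6^8 · 6^4 · 6^1 ≡ 1154 · 437 · 1296 · 6 ≡ 67 (mod 1373).

67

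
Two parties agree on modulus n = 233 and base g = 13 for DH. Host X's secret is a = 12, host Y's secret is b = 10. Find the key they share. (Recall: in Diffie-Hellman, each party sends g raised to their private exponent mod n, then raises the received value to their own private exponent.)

135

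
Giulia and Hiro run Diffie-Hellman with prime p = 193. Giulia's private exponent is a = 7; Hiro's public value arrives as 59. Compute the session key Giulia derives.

Shared key K = 59^7 mod 193.
59^1 ≡ 59 (mod 193)
59^2 = (59^1)^2 ≡ 59^2 = 3481 ≡ 7 (mod 193)
59^4 = (59^2)^2 ≡ 7^2 = 49 ≡ 49 (mod 193)
59^7 = 59^4 · 59^2 · 59^1 ≡ 49 · 7 · 59 ≡ 165 (mod 193).

165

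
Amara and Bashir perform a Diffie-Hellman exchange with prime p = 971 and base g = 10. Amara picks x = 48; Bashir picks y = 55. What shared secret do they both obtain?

Bashir sends B = g^y mod p = 10^55 mod 971.
10^1 ≡ 10 (mod 971)
10^2 = (10^1)^2 ≡ 10^2 = 100 ≡ 100 (mod 971)
10^4 = (10^2)^2 ≡ 100^2 = 10000 ≡ 290 (mod 971)
10^8 = (10^4)^2 ≡ 290^2 = 84100 ≡ 594 (mod 971)
10^16 = (10^8)^2 ≡ 594^2 = 352836 ≡ 363 (mod 971)
10^32 = (10^16)^2 ≡ 363^2 = 131769 ≡ 684 (mod 971)
10^55 = 10^32 · 10^16 · 10^4 · 10^2 · 10^1 ≡ 684 · 363 · 290 · 100 · 10 ≡ 220 (mod 971).
So B = 220. Amara then computes K = B^x mod p = 220^48 mod 971.
220^1 ≡ 220 (mod 971)
220^2 = (220^1)^2 ≡ 220^2 = 48400 ≡ 821 (mod 971)
220^4 = (220^2)^2 ≡ 821^2 = 674041 ≡ 167 (mod 971)
220^8 = (220^4)^2 ≡ 167^2 = 27889 ≡ 701 (mod 971)
220^16 = (220^8)^2 ≡ 701^2 = 491401 ≡ 75 (mod 971)
220^32 = (220^16)^2 ≡ 75^2 = 5625 ≡ 770 (mod 971)
220^48 = 220^32 · 220^16 ≡ 770 · 75 ≡ 461 (mod 971).

461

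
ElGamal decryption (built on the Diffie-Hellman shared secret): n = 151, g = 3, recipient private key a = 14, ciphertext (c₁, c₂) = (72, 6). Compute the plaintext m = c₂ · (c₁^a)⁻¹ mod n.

15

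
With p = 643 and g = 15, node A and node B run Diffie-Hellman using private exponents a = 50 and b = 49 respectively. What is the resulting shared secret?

357

Node A sends A = g^a mod p = 15^50 mod 643.
15^1 ≡ 15 (mod 643)
15^2 = (15^1)^2 ≡ 15^2 = 225 ≡ 225 (mod 643)
15^4 = (15^2)^2 ≡ 225^2 = 50625 ≡ 471 (mod 643)
15^8 = (15^4)^2 ≡ 471^2 = 221841 ≡ 6 (mod 643)
15^16 = (15^8)^2 ≡ 6^2 = 36 ≡ 36 (mod 643)
15^32 = (15^16)^2 ≡ 36^2 = 1296 ≡ 10 (mod 643)
15^50 = 15^32 · 15^16 · 15^2 ≡ 10 · 36 · 225 ≡ 625 (mod 643).
So A = 625. Node B then computes K = A^b mod p = 625^49 mod 643.
625^1 ≡ 625 (mod 643)
625^2 = (625^1)^2 ≡ 625^2 = 390625 ≡ 324 (mod 643)
625^4 = (625^2)^2 ≡ 324^2 = 104976 ≡ 167 (mod 643)
625^8 = (625^4)^2 ≡ 167^2 = 27889 ≡ 240 (mod 643)
625^16 = (625^8)^2 ≡ 240^2 = 57600 ≡ 373 (mod 643)
625^32 = (625^16)^2 ≡ 373^2 = 139129 ≡ 241 (mod 643)
625^49 = 625^32 · 625^16 · 625^1 ≡ 241 · 373 · 625 ≡ 357 (mod 643).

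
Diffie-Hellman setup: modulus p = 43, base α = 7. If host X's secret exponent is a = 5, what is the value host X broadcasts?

Public value = 7^5 mod 43.
7^1 ≡ 7 (mod 43)
7^2 = (7^1)^2 ≡ 7^2 = 49 ≡ 6 (mod 43)
7^4 = (7^2)^2 ≡ 6^2 = 36 ≡ 36 (mod 43)
7^5 = 7^4 · 7^1 ≡ 36 · 7 ≡ 37 (mod 43).

37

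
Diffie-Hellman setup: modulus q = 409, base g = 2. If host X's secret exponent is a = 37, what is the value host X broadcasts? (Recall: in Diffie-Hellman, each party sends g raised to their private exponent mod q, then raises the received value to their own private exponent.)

Public value = 2^37 (mod 409).
2^1 ≡ 2 (mod 409)
2^2 = (2^1)^2 ≡ 2^2 = 4 ≡ 4 (mod 409)
2^4 = (2^2)^2 ≡ 4^2 = 16 ≡ 16 (mod 409)
2^8 = (2^4)^2 ≡ 16^2 = 256 ≡ 256 (mod 409)
2^16 = (2^8)^2 ≡ 256^2 = 65536 ≡ 96 (mod 409)
2^32 = (2^16)^2 ≡ 96^2 = 9216 ≡ 218 (mod 409)
2^37 = 2^32 · 2^4 · 2^1 ≡ 218 · 16 · 2 ≡ 23 (mod 409).

23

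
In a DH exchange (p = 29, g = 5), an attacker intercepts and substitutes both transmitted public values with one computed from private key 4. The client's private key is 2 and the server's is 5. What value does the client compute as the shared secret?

24

The client receives an attacker's public value M = 5^4 mod 29 instead of the honest one.
5^1 ≡ 5 (mod 29)
5^2 = (5^1)^2 ≡ 5^2 = 25 ≡ 25 (mod 29)
5^4 = (5^2)^2 ≡ 25^2 = 625 ≡ 16 (mod 29)
So M = 16. The client computes K = M^2 mod 29.
16^1 ≡ 16 (mod 29)
16^2 = (16^1)^2 ≡ 16^2 = 256 ≡ 24 (mod 29)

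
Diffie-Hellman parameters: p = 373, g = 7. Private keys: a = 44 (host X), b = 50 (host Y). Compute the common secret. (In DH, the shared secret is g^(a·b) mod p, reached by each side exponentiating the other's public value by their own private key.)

213

Host X sends A = g^a mod p = 7^44 mod 373.
7^1 ≡ 7 (mod 373)
7^2 = (7^1)^2 ≡ 7^2 = 49 ≡ 49 (mod 373)
7^4 = (7^2)^2 ≡ 49^2 = 2401 ≡ 163 (mod 373)
7^8 = (7^4)^2 ≡ 163^2 = 26569 ≡ 86 (mod 373)
7^16 = (7^8)^2 ≡ 86^2 = 7396 ≡ 309 (mod 373)
7^32 = (7^16)^2 ≡ 309^2 = 95481 ≡ 366 (mod 373)
7^44 = 7^32 · 7^8 · 7^4 ≡ 366 · 86 · 163 ≡ 346 (mod 373).
So A = 346. Host Y then computes K = A^b mod p = 346^50 mod 373.
346^1 ≡ 346 (mod 373)
346^2 = (346^1)^2 ≡ 346^2 = 119716 ≡ 356 (mod 373)
346^4 = (346^2)^2 ≡ 356^2 = 126736 ≡ 289 (mod 373)
346^8 = (346^4)^2 ≡ 289^2 = 83521 ≡ 342 (mod 373)
346^16 = (346^8)^2 ≡ 342^2 = 116964 ≡ 215 (mod 373)
346^32 = (346^16)^2 ≡ 215^2 = 46225 ≡ 346 (mod 373)
346^50 = 346^32 · 346^16 · 346^2 ≡ 346 · 215 · 356 ≡ 213 (mod 373).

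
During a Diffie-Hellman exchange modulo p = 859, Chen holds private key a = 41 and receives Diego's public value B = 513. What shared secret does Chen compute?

Shared key K = 513^41 mod 859.
513^1 ≡ 513 (mod 859)
513^2 = (513^1)^2 ≡ 513^2 = 263169 ≡ 315 (mod 859)
513^4 = (513^2)^2 ≡ 315^2 = 99225 ≡ 440 (mod 859)
513^8 = (513^4)^2 ≡ 440^2 = 193600 ≡ 325 (mod 859)
513^16 = (513^8)^2 ≡ 325^2 = 105625 ≡ 827 (mod 859)
513^32 = (513^16)^2 ≡ 827^2 = 683929 ≡ 165 (mod 859)
513^41 = 513^32 · 513^8 · 513^1 ≡ 165 · 325 · 513 ≡ 150 (mod 859).

150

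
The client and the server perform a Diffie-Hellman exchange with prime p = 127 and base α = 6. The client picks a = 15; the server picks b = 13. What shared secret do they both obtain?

The server sends B = α^b mod p = 6^13 mod 127.
6^1 ≡ 6 (mod 127)
6^2 = (6^1)^2 ≡ 6^2 = 36 ≡ 36 (mod 127)
6^4 = (6^2)^2 ≡ 36^2 = 1296 ≡ 26 (mod 127)
6^8 = (6^4)^2 ≡ 26^2 = 676 ≡ 41 (mod 127)
6^13 = 6^8 · 6^4 · 6^1 ≡ 41 · 26 · 6 ≡ 46 (mod 127).
So B = 46. The client then computes K = B^a mod p = 46^15 mod 127.
46^1 ≡ 46 (mod 127)
46^2 = (46^1)^2 ≡ 46^2 = 2116 ≡ 84 (mod 127)
46^4 = (46^2)^2 ≡ 84^2 = 7056 ≡ 71 (mod 127)
46^8 = (46^4)^2 ≡ 71^2 = 5041 ≡ 88 (mod 127)
46^15 = 46^8 · 46^4 · 46^2 · 46^1 ≡ 88 · 71 · 84 · 46 ≡ 80 (mod 127).

80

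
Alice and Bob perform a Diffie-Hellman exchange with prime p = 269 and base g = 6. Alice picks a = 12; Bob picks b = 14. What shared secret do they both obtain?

172

Bob sends B = g^b mod p = 6^14 mod 269.
6^1 ≡ 6 (mod 269)
6^2 = (6^1)^2 ≡ 6^2 = 36 ≡ 36 (mod 269)
6^4 = (6^2)^2 ≡ 36^2 = 1296 ≡ 220 (mod 269)
6^8 = (6^4)^2 ≡ 220^2 = 48400 ≡ 249 (mod 269)
6^14 = 6^8 · 6^4 · 6^2 ≡ 249 · 220 · 36 ≡ 41 (mod 269).
So B = 41. Alice then computes K = B^a mod p = 41^12 mod 269.
41^1 ≡ 41 (mod 269)
41^2 = (41^1)^2 ≡ 41^2 = 1681 ≡ 67 (mod 269)
41^4 = (41^2)^2 ≡ 67^2 = 4489 ≡ 185 (mod 269)
41^8 = (41^4)^2 ≡ 185^2 = 34225 ≡ 62 (mod 269)
41^12 = 41^8 · 41^4 ≡ 62 · 185 ≡ 172 (mod 269).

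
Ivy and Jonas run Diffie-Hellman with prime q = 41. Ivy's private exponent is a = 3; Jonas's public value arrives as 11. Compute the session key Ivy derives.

19

Shared key K = 11^3 mod 41.
11^1 ≡ 11 (mod 41)
11^2 = (11^1)^2 ≡ 11^2 = 121 ≡ 39 (mod 41)
11^3 = 11^2 · 11^1 ≡ 39 · 11 ≡ 19 (mod 41).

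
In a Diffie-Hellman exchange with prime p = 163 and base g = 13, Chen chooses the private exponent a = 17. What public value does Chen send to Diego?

17

Public value = 13^17 (mod 163).
13^1 ≡ 13 (mod 163)
13^2 = (13^1)^2 ≡ 13^2 = 169 ≡ 6 (mod 163)
13^4 = (13^2)^2 ≡ 6^2 = 36 ≡ 36 (mod 163)
13^8 = (13^4)^2 ≡ 36^2 = 1296 ≡ 155 (mod 163)
13^16 = (13^8)^2 ≡ 155^2 = 24025 ≡ 64 (mod 163)
13^17 = 13^16 · 13^1 ≡ 64 · 13 ≡ 17 (mod 163).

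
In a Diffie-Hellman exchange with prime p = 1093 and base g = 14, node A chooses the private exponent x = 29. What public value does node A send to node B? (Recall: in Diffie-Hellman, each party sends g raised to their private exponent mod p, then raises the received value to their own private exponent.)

Public value = 14^29 mod 1093.
14^1 ≡ 14 (mod 1093)
14^2 = (14^1)^2 ≡ 14^2 = 196 ≡ 196 (mod 1093)
14^4 = (14^2)^2 ≡ 196^2 = 38416 ≡ 161 (mod 1093)
14^8 = (14^4)^2 ≡ 161^2 = 25921 ≡ 782 (mod 1093)
14^16 = (14^8)^2 ≡ 782^2 = 611524 ≡ 537 (mod 1093)
14^29 = 14^16 · 14^8 · 14^4 · 14^1 ≡ 537 · 782 · 161 · 14 ≡ 887 (mod 1093).

887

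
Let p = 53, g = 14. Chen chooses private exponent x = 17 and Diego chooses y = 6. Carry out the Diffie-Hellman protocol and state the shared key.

Chen sends A = g^x mod p = 14^17 mod 53.
14^1 ≡ 14 (mod 53)
14^2 = (14^1)^2 ≡ 14^2 = 196 ≡ 37 (mod 53)
14^4 = (14^2)^2 ≡ 37^2 = 1369 ≡ 44 (mod 53)
14^8 = (14^4)^2 ≡ 44^2 = 1936 ≡ 28 (mod 53)
14^16 = (14^8)^2 ≡ 28^2 = 784 ≡ 42 (mod 53)
14^17 = 14^16 · 14^1 ≡ 42 · 14 ≡ 5 (mod 53).
So A = 5. Diego then computes K = A^y mod p = 5^6 mod 53.
5^1 ≡ 5 (mod 53)
5^2 = (5^1)^2 ≡ 5^2 = 25 ≡ 25 (mod 53)
5^4 = (5^2)^2 ≡ 25^2 = 625 ≡ 42 (mod 53)
5^6 = 5^4 · 5^2 ≡ 42 · 25 ≡ 43 (mod 53).

43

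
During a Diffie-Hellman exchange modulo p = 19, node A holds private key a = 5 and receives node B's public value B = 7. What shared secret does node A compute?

11

Shared key K = 7^5 mod 19.
7^1 ≡ 7 (mod 19)
7^2 = (7^1)^2 ≡ 7^2 = 49 ≡ 11 (mod 19)
7^4 = (7^2)^2 ≡ 11^2 = 121 ≡ 7 (mod 19)
7^5 = 7^4 · 7^1 ≡ 7 · 7 ≡ 11 (mod 19).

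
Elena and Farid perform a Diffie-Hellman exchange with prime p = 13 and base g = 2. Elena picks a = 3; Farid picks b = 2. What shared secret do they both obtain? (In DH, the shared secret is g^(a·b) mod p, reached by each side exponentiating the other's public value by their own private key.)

12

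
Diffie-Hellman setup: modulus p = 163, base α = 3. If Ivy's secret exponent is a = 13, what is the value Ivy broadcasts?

Public value = 3^13 mod 163.
3^1 ≡ 3 (mod 163)
3^2 = (3^1)^2 ≡ 3^2 = 9 ≡ 9 (mod 163)
3^4 = (3^2)^2 ≡ 9^2 = 81 ≡ 81 (mod 163)
3^8 = (3^4)^2 ≡ 81^2 = 6561 ≡ 41 (mod 163)
3^13 = 3^8 · 3^4 · 3^1 ≡ 41 · 81 · 3 ≡ 20 (mod 163).

20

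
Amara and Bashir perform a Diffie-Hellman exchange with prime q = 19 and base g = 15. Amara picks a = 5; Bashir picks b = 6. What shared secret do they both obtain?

7

Amara sends A = g^a mod q = 15^5 mod 19.
15^1 ≡ 15 (mod 19)
15^2 = (15^1)^2 ≡ 15^2 = 225 ≡ 16 (mod 19)
15^4 = (15^2)^2 ≡ 16^2 = 256 ≡ 9 (mod 19)
15^5 = 15^4 · 15^1 ≡ 9 · 15 ≡ 2 (mod 19).
So A = 2. Bashir then computes K = A^b mod q = 2^6 mod 19.
2^1 ≡ 2 (mod 19)
2^2 = (2^1)^2 ≡ 2^2 = 4 ≡ 4 (mod 19)
2^4 = (2^2)^2 ≡ 4^2 = 16 ≡ 16 (mod 19)
2^6 = 2^4 · 2^2 ≡ 16 · 4 ≡ 7 (mod 19).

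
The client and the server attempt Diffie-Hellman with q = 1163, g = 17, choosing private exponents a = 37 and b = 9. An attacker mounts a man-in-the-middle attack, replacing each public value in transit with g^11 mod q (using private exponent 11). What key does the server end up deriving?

572

The server receives an attacker's public value M = 17^11 mod 1163 instead of the honest one.
17^1 ≡ 17 (mod 1163)
17^2 = (17^1)^2 ≡ 17^2 = 289 ≡ 289 (mod 1163)
17^4 = (17^2)^2 ≡ 289^2 = 83521 ≡ 948 (mod 1163)
17^8 = (17^4)^2 ≡ 948^2 = 898704 ≡ 868 (mod 1163)
17^11 = 17^8 · 17^2 · 17^1 ≡ 868 · 289 · 17 ≡ 926 (mod 1163).
So M = 926. The server computes K = M^9 mod 1163.
926^1 ≡ 926 (mod 1163)
926^2 = (926^1)^2 ≡ 926^2 = 857476 ≡ 345 (mod 1163)
926^4 = (926^2)^2 ≡ 345^2 = 119025 ≡ 399 (mod 1163)
926^8 = (926^4)^2 ≡ 399^2 = 159201 ≡ 1033 (mod 1163)
926^9 = 926^8 · 926^1 ≡ 1033 · 926 ≡ 572 (mod 1163).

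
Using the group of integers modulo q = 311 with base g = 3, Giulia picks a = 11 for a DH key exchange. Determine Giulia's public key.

Public value = 3^{11} \pmod{311}.
3^1 ≡ 3 (mod 311)
3^2 = (3^1)^2 ≡ 3^2 = 9 ≡ 9 (mod 311)
3^4 = (3^2)^2 ≡ 9^2 = 81 ≡ 81 (mod 311)
3^8 = (3^4)^2 ≡ 81^2 = 6561 ≡ 30 (mod 311)
3^11 = 3^8 · 3^2 · 3^1 ≡ 30 · 9 · 3 ≡ 188 (mod 311).

188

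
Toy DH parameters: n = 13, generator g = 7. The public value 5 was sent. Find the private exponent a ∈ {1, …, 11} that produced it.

3

Try successive powers of 7 modulo 13:
7^1 ≡ 7
7^2 ≡ 10
7^3 ≡ 5
Found: a = 3.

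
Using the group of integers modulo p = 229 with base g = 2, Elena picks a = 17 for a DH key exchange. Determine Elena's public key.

Public value = 2^17 mod 229.
2^1 ≡ 2 (mod 229)
2^2 = (2^1)^2 ≡ 2^2 = 4 ≡ 4 (mod 229)
2^4 = (2^2)^2 ≡ 4^2 = 16 ≡ 16 (mod 229)
2^8 = (2^4)^2 ≡ 16^2 = 256 ≡ 27 (mod 229)
2^16 = (2^8)^2 ≡ 27^2 = 729 ≡ 42 (mod 229)
2^17 = 2^16 · 2^1 ≡ 42 · 2 ≡ 84 (mod 229).

84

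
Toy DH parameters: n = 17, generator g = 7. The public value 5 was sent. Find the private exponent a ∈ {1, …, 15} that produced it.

15

Try successive powers of 7 modulo 17:
7^1 ≡ 7
7^2 ≡ 15
7^3 ≡ 3
7^4 ≡ 4
7^5 ≡ 11
7^6 ≡ 9
7^7 ≡ 12
7^8 ≡ 16
7^9 ≡ 10
7^10 ≡ 2
7^11 ≡ 14
7^12 ≡ 13
7^13 ≡ 6
7^14 ≡ 8
7^15 ≡ 5
Found: a = 15.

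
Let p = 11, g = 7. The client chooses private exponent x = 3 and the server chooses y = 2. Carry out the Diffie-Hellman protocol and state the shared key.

The client sends A = g^x mod p = 7^3 mod 11.
7^1 ≡ 7 (mod 11)
7^2 = (7^1)^2 ≡ 7^2 = 49 ≡ 5 (mod 11)
7^3 = 7^2 · 7^1 ≡ 5 · 7 ≡ 2 (mod 11).
So A = 2. The server then computes K = A^y mod p = 2^2 mod 11.
2^1 ≡ 2 (mod 11)
2^2 = (2^1)^2 ≡ 2^2 = 4 ≡ 4 (mod 11)

4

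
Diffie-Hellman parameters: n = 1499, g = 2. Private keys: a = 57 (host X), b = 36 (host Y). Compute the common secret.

986

Host Y sends B = g^b mod n = 2^36 mod 1499.
2^1 ≡ 2 (mod 1499)
2^2 = (2^1)^2 ≡ 2^2 = 4 ≡ 4 (mod 1499)
2^4 = (2^2)^2 ≡ 4^2 = 16 ≡ 16 (mod 1499)
2^8 = (2^4)^2 ≡ 16^2 = 256 ≡ 256 (mod 1499)
2^16 = (2^8)^2 ≡ 256^2 = 65536 ≡ 1079 (mod 1499)
2^32 = (2^16)^2 ≡ 1079^2 = 1164241 ≡ 1017 (mod 1499)
2^36 = 2^32 · 2^4 ≡ 1017 · 16 ≡ 1282 (mod 1499).
So B = 1282. Host X then computes K = B^a mod n = 1282^57 mod 1499.
1282^1 ≡ 1282 (mod 1499)
1282^2 = (1282^1)^2 ≡ 1282^2 = 1643524 ≡ 620 (mod 1499)
1282^4 = (1282^2)^2 ≡ 620^2 = 384400 ≡ 656 (mod 1499)
1282^8 = (1282^4)^2 ≡ 656^2 = 430336 ≡ 123 (mod 1499)
1282^16 = (1282^8)^2 ≡ 123^2 = 15129 ≡ 139 (mod 1499)
1282^32 = (1282^16)^2 ≡ 139^2 = 19321 ≡ 1333 (mod 1499)
1282^57 = 1282^32 · 1282^16 · 1282^8 · 1282^1 ≡ 1333 · 139 · 123 · 1282 ≡ 986 (mod 1499).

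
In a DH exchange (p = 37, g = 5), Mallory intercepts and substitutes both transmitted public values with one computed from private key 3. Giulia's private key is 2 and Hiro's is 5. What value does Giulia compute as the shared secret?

Giulia receives Mallory's public value M = 5^3 mod 37 instead of the honest one.
5^1 ≡ 5 (mod 37)
5^2 = (5^1)^2 ≡ 5^2 = 25 ≡ 25 (mod 37)
5^3 = 5^2 · 5^1 ≡ 25 · 5 ≡ 14 (mod 37).
So M = 14. Giulia computes K = M^2 mod 37.
14^1 ≡ 14 (mod 37)
14^2 = (14^1)^2 ≡ 14^2 = 196 ≡ 11 (mod 37)

11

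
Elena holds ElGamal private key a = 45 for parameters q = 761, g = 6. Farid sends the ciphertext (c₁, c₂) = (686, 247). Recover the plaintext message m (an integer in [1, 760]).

695

Shared mask s = c₁^a mod q = 686^45 mod 761.
686^1 ≡ 686 (mod 761)
686^2 = (686^1)^2 ≡ 686^2 = 470596 ≡ 298 (mod 761)
686^4 = (686^2)^2 ≡ 298^2 = 88804 ≡ 528 (mod 761)
686^8 = (686^4)^2 ≡ 528^2 = 278784 ≡ 258 (mod 761)
686^16 = (686^8)^2 ≡ 258^2 = 66564 ≡ 357 (mod 761)
686^32 = (686^16)^2 ≡ 357^2 = 127449 ≡ 362 (mod 761)
686^45 = 686^32 · 686^8 · 686^4 · 686^1 ≡ 362 · 258 · 528 · 686 ≡ 469 (mod 761).
So s = 469; s⁻¹ ≡ 86 (mod 761).
m = c₂ · s⁻¹ mod 761 = 247 · 86 mod 761 = 695.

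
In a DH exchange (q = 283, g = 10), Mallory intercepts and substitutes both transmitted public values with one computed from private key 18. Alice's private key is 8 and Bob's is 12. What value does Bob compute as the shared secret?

16

Bob receives Mallory's public value M = 10^18 mod 283 instead of the honest one.
10^1 ≡ 10 (mod 283)
10^2 = (10^1)^2 ≡ 10^2 = 100 ≡ 100 (mod 283)
10^4 = (10^2)^2 ≡ 100^2 = 10000 ≡ 95 (mod 283)
10^8 = (10^4)^2 ≡ 95^2 = 9025 ≡ 252 (mod 283)
10^16 = (10^8)^2 ≡ 252^2 = 63504 ≡ 112 (mod 283)
10^18 = 10^16 · 10^2 ≡ 112 · 100 ≡ 163 (mod 283).
So M = 163. Bob computes K = M^12 mod 283.
163^1 ≡ 163 (mod 283)
163^2 = (163^1)^2 ≡ 163^2 = 26569 ≡ 250 (mod 283)
163^4 = (163^2)^2 ≡ 250^2 = 62500 ≡ 240 (mod 283)
163^8 = (163^4)^2 ≡ 240^2 = 57600 ≡ 151 (mod 283)
163^12 = 163^8 · 163^4 ≡ 151 · 240 ≡ 16 (mod 283).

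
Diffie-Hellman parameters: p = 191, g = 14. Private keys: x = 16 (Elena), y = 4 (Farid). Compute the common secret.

Elena sends A = g^x mod p = 14^16 mod 191.
14^1 ≡ 14 (mod 191)
14^2 = (14^1)^2 ≡ 14^2 = 196 ≡ 5 (mod 191)
14^4 = (14^2)^2 ≡ 5^2 = 25 ≡ 25 (mod 191)
14^8 = (14^4)^2 ≡ 25^2 = 625 ≡ 52 (mod 191)
14^16 = (14^8)^2 ≡ 52^2 = 2704 ≡ 30 (mod 191)
So A = 30. Farid then computes K = A^y mod p = 30^4 mod 191.
30^1 ≡ 30 (mod 191)
30^2 = (30^1)^2 ≡ 30^2 = 900 ≡ 136 (mod 191)
30^4 = (30^2)^2 ≡ 136^2 = 18496 ≡ 160 (mod 191)

160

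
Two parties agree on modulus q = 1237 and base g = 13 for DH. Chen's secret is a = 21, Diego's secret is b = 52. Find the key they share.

793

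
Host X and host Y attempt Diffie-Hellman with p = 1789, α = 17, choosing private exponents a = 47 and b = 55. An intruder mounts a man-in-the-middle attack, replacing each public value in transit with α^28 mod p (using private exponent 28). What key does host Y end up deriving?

1055

Host Y receives an intruder's public value M = 17^28 mod 1789 instead of the honest one.
17^1 ≡ 17 (mod 1789)
17^2 = (17^1)^2 ≡ 17^2 = 289 ≡ 289 (mod 1789)
17^4 = (17^2)^2 ≡ 289^2 = 83521 ≡ 1227 (mod 1789)
17^8 = (17^4)^2 ≡ 1227^2 = 1505529 ≡ 980 (mod 1789)
17^16 = (17^8)^2 ≡ 980^2 = 960400 ≡ 1496 (mod 1789)
17^28 = 17^16 · 17^8 · 17^4 ≡ 1496 · 980 · 1227 ≡ 1302 (mod 1789).
So M = 1302. Host Y computes K = M^55 mod 1789.
1302^1 ≡ 1302 (mod 1789)
1302^2 = (1302^1)^2 ≡ 1302^2 = 1695204 ≡ 1021 (mod 1789)
1302^4 = (1302^2)^2 ≡ 1021^2 = 1042441 ≡ 1243 (mod 1789)
1302^8 = (1302^4)^2 ≡ 1243^2 = 1545049 ≡ 1142 (mod 1789)
1302^16 = (1302^8)^2 ≡ 1142^2 = 1304164 ≡ 1772 (mod 1789)
1302^32 = (1302^16)^2 ≡ 1772^2 = 3139984 ≡ 289 (mod 1789)
1302^55 = 1302^32 · 1302^16 · 1302^4 · 1302^2 · 1302^1 ≡ 289 · 1772 · 1243 · 1021 · 1302 ≡ 1055 (mod 1789).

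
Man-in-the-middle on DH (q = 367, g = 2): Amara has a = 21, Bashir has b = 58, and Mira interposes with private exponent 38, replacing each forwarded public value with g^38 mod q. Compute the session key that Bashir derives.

Bashir receives Mira's public value M = 2^38 mod 367 instead of the honest one.
2^1 ≡ 2 (mod 367)
2^2 = (2^1)^2 ≡ 2^2 = 4 ≡ 4 (mod 367)
2^4 = (2^2)^2 ≡ 4^2 = 16 ≡ 16 (mod 367)
2^8 = (2^4)^2 ≡ 16^2 = 256 ≡ 256 (mod 367)
2^16 = (2^8)^2 ≡ 256^2 = 65536 ≡ 210 (mod 367)
2^32 = (2^16)^2 ≡ 210^2 = 44100 ≡ 60 (mod 367)
2^38 = 2^32 · 2^4 · 2^2 ≡ 60 · 16 · 4 ≡ 170 (mod 367).
So M = 170. Bashir computes K = M^58 mod 367.
170^1 ≡ 170 (mod 367)
170^2 = (170^1)^2 ≡ 170^2 = 28900 ≡ 274 (mod 367)
170^4 = (170^2)^2 ≡ 274^2 = 75076 ≡ 208 (mod 367)
170^8 = (170^4)^2 ≡ 208^2 = 43264 ≡ 325 (mod 367)
170^16 = (170^8)^2 ≡ 325^2 = 105625 ≡ 296 (mod 367)
170^32 = (170^16)^2 ≡ 296^2 = 87616 ≡ 270 (mod 367)
170^58 = 170^32 · 170^16 · 170^8 · 170^2 ≡ 270 · 296 · 325 · 274 ≡ 256 (mod 367).

256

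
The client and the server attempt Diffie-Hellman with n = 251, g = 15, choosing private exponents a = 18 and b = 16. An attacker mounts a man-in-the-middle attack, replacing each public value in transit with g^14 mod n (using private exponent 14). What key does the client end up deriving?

The client receives an attacker's public value M = 15^14 mod 251 instead of the honest one.
15^1 ≡ 15 (mod 251)
15^2 = (15^1)^2 ≡ 15^2 = 225 ≡ 225 (mod 251)
15^4 = (15^2)^2 ≡ 225^2 = 50625 ≡ 174 (mod 251)
15^8 = (15^4)^2 ≡ 174^2 = 30276 ≡ 156 (mod 251)
15^14 = 15^8 · 15^4 · 15^2 ≡ 156 · 174 · 225 ≡ 68 (mod 251).
So M = 68. The client computes K = M^18 mod 251.
68^1 ≡ 68 (mod 251)
68^2 = (68^1)^2 ≡ 68^2 = 4624 ≡ 106 (mod 251)
68^4 = (68^2)^2 ≡ 106^2 = 11236 ≡ 192 (mod 251)
68^8 = (68^4)^2 ≡ 192^2 = 36864 ≡ 218 (mod 251)
68^16 = (68^8)^2 ≡ 218^2 = 47524 ≡ 85 (mod 251)
68^18 = 68^16 · 68^2 ≡ 85 · 106 ≡ 225 (mod 251).

225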